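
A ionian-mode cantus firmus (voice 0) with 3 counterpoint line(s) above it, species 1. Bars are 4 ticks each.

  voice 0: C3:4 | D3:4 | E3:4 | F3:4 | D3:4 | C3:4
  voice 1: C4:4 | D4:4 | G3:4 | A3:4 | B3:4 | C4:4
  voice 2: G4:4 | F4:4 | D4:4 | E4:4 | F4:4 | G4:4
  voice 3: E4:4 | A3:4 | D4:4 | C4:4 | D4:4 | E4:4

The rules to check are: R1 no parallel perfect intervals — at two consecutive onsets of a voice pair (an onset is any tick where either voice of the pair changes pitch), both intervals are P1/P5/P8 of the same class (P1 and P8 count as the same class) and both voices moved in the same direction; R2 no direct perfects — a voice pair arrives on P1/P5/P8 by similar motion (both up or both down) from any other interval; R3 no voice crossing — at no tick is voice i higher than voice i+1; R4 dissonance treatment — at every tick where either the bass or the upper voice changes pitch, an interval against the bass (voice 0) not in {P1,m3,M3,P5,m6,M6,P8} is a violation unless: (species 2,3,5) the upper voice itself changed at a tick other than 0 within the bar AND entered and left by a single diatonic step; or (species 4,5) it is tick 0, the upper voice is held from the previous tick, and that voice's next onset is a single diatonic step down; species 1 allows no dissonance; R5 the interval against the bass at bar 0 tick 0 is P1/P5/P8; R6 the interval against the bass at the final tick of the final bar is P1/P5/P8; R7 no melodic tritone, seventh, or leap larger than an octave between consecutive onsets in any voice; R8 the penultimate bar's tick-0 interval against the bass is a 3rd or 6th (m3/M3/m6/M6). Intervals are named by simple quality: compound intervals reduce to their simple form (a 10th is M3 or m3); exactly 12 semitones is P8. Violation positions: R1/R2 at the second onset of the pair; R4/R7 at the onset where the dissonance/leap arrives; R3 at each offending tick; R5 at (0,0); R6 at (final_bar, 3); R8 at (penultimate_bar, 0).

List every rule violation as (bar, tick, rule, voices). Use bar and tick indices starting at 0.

bar 0: v0=C3 v1=C4 v2=G4 v3=E4 downbeat M3
bar 1: v0=D3 v1=D4 v2=F4 v3=A3 downbeat P5
bar 2: v0=E3 v1=G3 v2=D4 v3=D4 downbeat m7
bar 3: v0=F3 v1=A3 v2=E4 v3=C4 downbeat P5
bar 4: v0=D3 v1=B3 v2=F4 v3=D4 downbeat P8
bar 5: v0=C3 v1=C4 v2=G4 v3=E4 downbeat M3
  -> R3 @ bar 0 tick 0 v(2, 3): G4 above E4
  -> R5 @ bar 0 tick 0 v(0, 3): opens on M3
  -> R3 @ bar 0 tick 1 v(2, 3): G4 above E4
  -> R3 @ bar 0 tick 2 v(2, 3): G4 above E4
  -> R3 @ bar 0 tick 3 v(2, 3): G4 above E4
  -> R1 @ bar 1 tick 0 v(0, 1): C3/C4 P8 -> D3/D4 P8 similar
  -> R3 @ bar 1 tick 0 v(2, 3): F4 above A3
  -> R3 @ bar 1 tick 1 v(2, 3): F4 above A3
  -> R3 @ bar 1 tick 2 v(2, 3): F4 above A3
  -> R3 @ bar 1 tick 3 v(2, 3): F4 above A3
  -> R2 @ bar 2 tick 0 v(1, 2): D4/F4 m3 -> G3/D4 P5 similar
  -> R4 @ bar 2 tick 0 v(0, 2): E3/D4 m7 untreated
  -> R4 @ bar 2 tick 0 v(0, 3): E3/D4 m7 untreated
  -> R1 @ bar 3 tick 0 v(1, 2): G3/D4 P5 -> A3/E4 P5 similar
  -> R3 @ bar 3 tick 0 v(2, 3): E4 above C4
  -> R4 @ bar 3 tick 0 v(0, 2): F3/E4 M7 untreated
  -> R3 @ bar 3 tick 1 v(2, 3): E4 above C4
  -> R3 @ bar 3 tick 2 v(2, 3): E4 above C4
  -> R3 @ bar 3 tick 3 v(2, 3): E4 above C4
  -> R3 @ bar 4 tick 0 v(2, 3): F4 above D4
  -> R8 @ bar 4 tick 0 v(0, 3): penult P8 not 3rd/6th
  -> R3 @ bar 4 tick 1 v(2, 3): F4 above D4
  -> R3 @ bar 4 tick 2 v(2, 3): F4 above D4
  -> R3 @ bar 4 tick 3 v(2, 3): F4 above D4
  -> R2 @ bar 5 tick 0 v(1, 2): B3/F4 TT -> C4/G4 P5 similar
  -> R3 @ bar 5 tick 0 v(2, 3): G4 above E4
  -> R3 @ bar 5 tick 1 v(2, 3): G4 above E4
  -> R3 @ bar 5 tick 2 v(2, 3): G4 above E4
  -> R3 @ bar 5 tick 3 v(2, 3): G4 above E4
  -> R6 @ bar 5 tick 3 v(0, 3): closes on M3

(0, 0, R3, (2, 3))
(0, 0, R5, (0, 3))
(0, 1, R3, (2, 3))
(0, 2, R3, (2, 3))
(0, 3, R3, (2, 3))
(1, 0, R1, (0, 1))
(1, 0, R3, (2, 3))
(1, 1, R3, (2, 3))
(1, 2, R3, (2, 3))
(1, 3, R3, (2, 3))
(2, 0, R2, (1, 2))
(2, 0, R4, (0, 2))
(2, 0, R4, (0, 3))
(3, 0, R1, (1, 2))
(3, 0, R3, (2, 3))
(3, 0, R4, (0, 2))
(3, 1, R3, (2, 3))
(3, 2, R3, (2, 3))
(3, 3, R3, (2, 3))
(4, 0, R3, (2, 3))
(4, 0, R8, (0, 3))
(4, 1, R3, (2, 3))
(4, 2, R3, (2, 3))
(4, 3, R3, (2, 3))
(5, 0, R2, (1, 2))
(5, 0, R3, (2, 3))
(5, 1, R3, (2, 3))
(5, 2, R3, (2, 3))
(5, 3, R3, (2, 3))
(5, 3, R6, (0, 3))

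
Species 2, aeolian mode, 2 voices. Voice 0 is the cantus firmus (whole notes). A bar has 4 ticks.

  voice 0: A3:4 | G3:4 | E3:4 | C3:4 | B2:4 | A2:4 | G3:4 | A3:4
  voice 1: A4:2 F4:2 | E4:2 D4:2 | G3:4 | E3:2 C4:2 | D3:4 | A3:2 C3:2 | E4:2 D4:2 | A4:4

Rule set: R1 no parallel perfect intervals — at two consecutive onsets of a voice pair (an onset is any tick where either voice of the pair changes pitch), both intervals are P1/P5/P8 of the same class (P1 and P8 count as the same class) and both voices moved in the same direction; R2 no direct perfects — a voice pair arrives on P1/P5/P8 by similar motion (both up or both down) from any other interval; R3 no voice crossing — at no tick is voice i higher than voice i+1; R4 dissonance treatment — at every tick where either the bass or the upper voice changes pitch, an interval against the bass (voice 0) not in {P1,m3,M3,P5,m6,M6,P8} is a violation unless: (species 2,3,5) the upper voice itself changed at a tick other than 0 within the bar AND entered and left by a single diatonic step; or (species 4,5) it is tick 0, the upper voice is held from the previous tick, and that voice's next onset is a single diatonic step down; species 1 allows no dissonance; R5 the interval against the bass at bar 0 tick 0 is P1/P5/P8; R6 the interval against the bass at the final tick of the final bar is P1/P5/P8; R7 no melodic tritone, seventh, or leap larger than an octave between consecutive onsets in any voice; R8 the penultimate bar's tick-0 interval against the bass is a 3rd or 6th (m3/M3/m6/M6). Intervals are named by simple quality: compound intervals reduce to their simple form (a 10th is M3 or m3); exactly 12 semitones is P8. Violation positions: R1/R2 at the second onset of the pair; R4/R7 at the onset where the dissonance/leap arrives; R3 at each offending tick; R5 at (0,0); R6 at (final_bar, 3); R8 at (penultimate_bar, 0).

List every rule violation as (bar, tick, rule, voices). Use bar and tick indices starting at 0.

(4, 0, R7, (1,))
(6, 0, R7, (0,))
(6, 0, R7, (1,))
(7, 0, R2, (0, 1))

bar 0: v0=A3 v1=A4 downbeat P8
bar 1: v0=G3 v1=E4 downbeat M6
bar 2: v0=E3 v1=G3 downbeat m3
bar 3: v0=C3 v1=E3 downbeat M3
bar 4: v0=B2 v1=D3 downbeat m3
bar 5: v0=A2 v1=A3 downbeat P8
bar 6: v0=G3 v1=E4 downbeat M6
bar 7: v0=A3 v1=A4 downbeat P8
  -> R7 @ bar 4 tick 0 v(1,): C4->D3 leap 10st
  -> R7 @ bar 6 tick 0 v(0,): A2->G3 leap 10st
  -> R7 @ bar 6 tick 0 v(1,): C3->E4 leap 16st
  -> R2 @ bar 7 tick 0 v(0, 1): G3/D4 P5 -> A3/A4 P8 similar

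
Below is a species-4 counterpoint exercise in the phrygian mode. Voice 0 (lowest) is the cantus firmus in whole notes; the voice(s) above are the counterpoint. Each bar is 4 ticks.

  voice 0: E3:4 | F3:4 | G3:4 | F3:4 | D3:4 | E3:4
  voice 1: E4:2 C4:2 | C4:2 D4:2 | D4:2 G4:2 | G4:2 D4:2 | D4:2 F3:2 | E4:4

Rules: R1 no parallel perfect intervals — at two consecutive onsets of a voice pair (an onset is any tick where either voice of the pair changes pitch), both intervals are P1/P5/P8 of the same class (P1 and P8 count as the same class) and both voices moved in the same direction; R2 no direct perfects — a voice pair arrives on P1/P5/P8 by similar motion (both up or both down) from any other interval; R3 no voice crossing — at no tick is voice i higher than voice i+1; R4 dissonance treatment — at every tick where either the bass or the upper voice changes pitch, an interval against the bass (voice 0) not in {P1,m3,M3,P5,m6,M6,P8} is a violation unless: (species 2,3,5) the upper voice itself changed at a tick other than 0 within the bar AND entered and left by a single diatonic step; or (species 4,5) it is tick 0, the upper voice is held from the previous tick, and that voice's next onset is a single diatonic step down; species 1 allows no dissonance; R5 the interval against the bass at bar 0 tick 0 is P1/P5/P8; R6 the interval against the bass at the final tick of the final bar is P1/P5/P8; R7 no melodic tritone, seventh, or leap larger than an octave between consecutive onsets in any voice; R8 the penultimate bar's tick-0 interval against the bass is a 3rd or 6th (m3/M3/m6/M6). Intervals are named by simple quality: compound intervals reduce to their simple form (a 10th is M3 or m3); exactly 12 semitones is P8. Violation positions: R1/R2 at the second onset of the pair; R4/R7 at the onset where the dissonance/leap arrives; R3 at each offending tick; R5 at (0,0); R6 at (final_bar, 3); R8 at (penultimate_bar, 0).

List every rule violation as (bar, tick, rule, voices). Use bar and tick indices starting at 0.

(3, 0, R4, (0, 1))
(4, 0, R8, (0, 1))
(5, 0, R2, (0, 1))
(5, 0, R7, (1,))

bar 0: v0=E3 v1=E4 downbeat P8
bar 1: v0=F3 v1=C4 downbeat P5
bar 2: v0=G3 v1=D4 downbeat P5
bar 3: v0=F3 v1=G4 downbeat M2
bar 4: v0=D3 v1=D4 downbeat P8
bar 5: v0=E3 v1=E4 downbeat P8
  -> R4 @ bar 3 tick 0 v(0, 1): F3/G4 M2 untreated
  -> R8 @ bar 4 tick 0 v(0, 1): penult P8 not 3rd/6th
  -> R2 @ bar 5 tick 0 v(0, 1): D3/F3 m3 -> E3/E4 P8 similar
  -> R7 @ bar 5 tick 0 v(1,): F3->E4 leap 11st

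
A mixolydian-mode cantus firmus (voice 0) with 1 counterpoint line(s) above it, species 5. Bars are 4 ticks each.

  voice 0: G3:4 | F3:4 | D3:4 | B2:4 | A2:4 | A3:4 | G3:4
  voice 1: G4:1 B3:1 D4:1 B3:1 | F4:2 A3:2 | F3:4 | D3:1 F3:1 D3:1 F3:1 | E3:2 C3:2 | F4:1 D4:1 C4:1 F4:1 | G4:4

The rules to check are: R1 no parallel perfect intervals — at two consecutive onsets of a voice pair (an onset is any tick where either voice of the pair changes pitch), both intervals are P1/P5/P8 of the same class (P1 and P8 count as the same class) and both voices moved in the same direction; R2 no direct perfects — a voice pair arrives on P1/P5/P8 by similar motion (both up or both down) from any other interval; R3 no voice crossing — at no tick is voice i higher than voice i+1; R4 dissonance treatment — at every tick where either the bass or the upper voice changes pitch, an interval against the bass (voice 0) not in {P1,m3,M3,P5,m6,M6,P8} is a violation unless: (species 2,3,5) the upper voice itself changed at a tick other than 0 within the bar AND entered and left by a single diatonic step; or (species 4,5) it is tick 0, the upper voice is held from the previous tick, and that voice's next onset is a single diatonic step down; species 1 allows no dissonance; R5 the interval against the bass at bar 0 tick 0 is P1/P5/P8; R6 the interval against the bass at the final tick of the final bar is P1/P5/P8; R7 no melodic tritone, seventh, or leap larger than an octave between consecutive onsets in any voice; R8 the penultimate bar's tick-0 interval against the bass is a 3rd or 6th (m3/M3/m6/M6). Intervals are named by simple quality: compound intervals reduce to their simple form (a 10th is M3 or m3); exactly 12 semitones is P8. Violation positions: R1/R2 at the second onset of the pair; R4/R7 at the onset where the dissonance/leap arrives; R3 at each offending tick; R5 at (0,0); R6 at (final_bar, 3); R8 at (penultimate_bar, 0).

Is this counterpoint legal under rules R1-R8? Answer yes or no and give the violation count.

No (6 violations)

bar 0: v0=G3 v1=G4 (P8)
bar 1: v0=F3 v1=F4 (P8)
bar 2: v0=D3 v1=F3 (m3)
bar 3: v0=B2 v1=D3 (m3)
bar 4: v0=A2 v1=E3 (P5)
bar 5: v0=A3 v1=F4 (m6)
bar 6: v0=G3 v1=G4 (P8)
  R7 @ bar1.0: B3->F4 leap 6st
  R4 @ bar3.1: B2/F3 TT untreated
  R4 @ bar3.3: B2/F3 TT untreated
  R2 @ bar4.0: B2/F3 TT -> A2/E3 P5 similar
  R7 @ bar5.0: C3->F4 leap 17st
  R4 @ bar5.1: A3/D4 P4 untreated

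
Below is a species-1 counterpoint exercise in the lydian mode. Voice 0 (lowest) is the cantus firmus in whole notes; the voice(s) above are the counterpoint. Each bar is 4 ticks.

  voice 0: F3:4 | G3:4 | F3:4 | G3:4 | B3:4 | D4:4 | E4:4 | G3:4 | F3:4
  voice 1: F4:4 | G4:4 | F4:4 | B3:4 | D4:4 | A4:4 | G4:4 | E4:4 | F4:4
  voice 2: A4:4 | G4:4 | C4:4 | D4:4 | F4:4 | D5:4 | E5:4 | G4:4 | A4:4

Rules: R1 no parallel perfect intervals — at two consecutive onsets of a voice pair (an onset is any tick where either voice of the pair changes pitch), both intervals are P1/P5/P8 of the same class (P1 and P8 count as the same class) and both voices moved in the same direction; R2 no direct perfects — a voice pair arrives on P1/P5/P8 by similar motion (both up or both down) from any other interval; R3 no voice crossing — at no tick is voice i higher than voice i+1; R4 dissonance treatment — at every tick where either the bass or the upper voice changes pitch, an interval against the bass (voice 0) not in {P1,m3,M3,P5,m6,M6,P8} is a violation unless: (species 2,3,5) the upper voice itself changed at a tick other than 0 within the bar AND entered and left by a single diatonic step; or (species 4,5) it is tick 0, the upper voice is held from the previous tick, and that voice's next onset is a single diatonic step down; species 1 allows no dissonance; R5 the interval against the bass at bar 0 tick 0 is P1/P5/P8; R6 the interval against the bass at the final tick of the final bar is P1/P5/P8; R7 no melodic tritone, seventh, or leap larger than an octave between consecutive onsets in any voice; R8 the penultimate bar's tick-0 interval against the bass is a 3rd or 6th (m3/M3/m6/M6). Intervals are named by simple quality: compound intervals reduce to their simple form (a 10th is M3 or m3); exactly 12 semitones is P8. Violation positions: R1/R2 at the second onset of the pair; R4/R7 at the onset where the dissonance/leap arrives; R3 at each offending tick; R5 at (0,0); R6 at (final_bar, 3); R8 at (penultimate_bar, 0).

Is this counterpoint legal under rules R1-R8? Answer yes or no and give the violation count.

bar 0: v0=F3 v1=F4 v2=A4 (M3)
bar 1: v0=G3 v1=G4 v2=G4 (P8)
bar 2: v0=F3 v1=F4 v2=C4 (P5)
bar 3: v0=G3 v1=B3 v2=D4 (P5)
bar 4: v0=B3 v1=D4 v2=F4 (TT)
bar 5: v0=D4 v1=A4 v2=D5 (P8)
bar 6: v0=E4 v1=G4 v2=E5 (P8)
bar 7: v0=G3 v1=E4 v2=G4 (P8)
bar 8: v0=F3 v1=F4 v2=A4 (M3)
  R5 @ bar0.0: opens on M3
  R1 @ bar1.0: F3/F4 P8 -> G3/G4 P8 similar
  R1 @ bar2.0: G3/G4 P8 -> F3/F4 P8 similar
  R2 @ bar2.0: G3/G4 P8 -> F3/C4 P5 similar
  R3 @ bar2.0: F4 above C4
  R3 @ bar2.1: F4 above C4
  R3 @ bar2.2: F4 above C4
  R3 @ bar2.3: F4 above C4
  R1 @ bar3.0: F3/C4 P5 -> G3/D4 P5 similar
  R7 @ bar3.0: F4->B3 leap 6st
  R4 @ bar4.0: B3/F4 TT untreated
  R2 @ bar5.0: B3/D4 m3 -> D4/A4 P5 similar
  R2 @ bar5.0: B3/F4 TT -> D4/D5 P8 similar
  R1 @ bar6.0: D4/D5 P8 -> E4/E5 P8 similar
  R1 @ bar7.0: E4/E5 P8 -> G3/G4 P8 similar
  R8 @ bar7.0: penult P8 not 3rd/6th
  R6 @ bar8.3: closes on M3

No (17 violations)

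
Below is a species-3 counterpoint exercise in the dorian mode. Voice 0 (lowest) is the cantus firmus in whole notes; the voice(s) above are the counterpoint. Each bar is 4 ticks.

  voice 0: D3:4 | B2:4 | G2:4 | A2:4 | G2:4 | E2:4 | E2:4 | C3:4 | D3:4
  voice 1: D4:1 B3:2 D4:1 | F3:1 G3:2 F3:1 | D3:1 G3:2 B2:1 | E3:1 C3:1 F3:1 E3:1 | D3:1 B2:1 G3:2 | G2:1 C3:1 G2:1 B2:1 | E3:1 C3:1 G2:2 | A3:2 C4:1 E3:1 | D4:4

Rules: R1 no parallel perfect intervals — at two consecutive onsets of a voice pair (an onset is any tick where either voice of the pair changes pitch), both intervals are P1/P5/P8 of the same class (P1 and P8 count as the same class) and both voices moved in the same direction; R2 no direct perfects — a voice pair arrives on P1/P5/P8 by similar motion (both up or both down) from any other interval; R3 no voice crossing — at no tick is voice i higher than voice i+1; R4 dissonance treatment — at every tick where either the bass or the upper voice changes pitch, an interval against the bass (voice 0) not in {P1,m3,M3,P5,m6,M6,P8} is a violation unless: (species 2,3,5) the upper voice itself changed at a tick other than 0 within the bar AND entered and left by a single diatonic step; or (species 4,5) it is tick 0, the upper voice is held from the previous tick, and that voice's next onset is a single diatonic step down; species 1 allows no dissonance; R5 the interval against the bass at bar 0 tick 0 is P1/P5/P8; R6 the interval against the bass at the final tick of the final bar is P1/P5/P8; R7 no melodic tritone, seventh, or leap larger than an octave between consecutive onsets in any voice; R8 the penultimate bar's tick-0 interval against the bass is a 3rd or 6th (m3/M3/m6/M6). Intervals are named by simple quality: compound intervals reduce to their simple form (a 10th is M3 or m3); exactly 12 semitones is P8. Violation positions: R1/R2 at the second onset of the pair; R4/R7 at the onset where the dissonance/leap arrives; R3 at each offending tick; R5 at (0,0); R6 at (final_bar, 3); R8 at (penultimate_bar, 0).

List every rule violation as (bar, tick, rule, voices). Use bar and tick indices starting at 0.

(1, 0, R4, (0, 1))
(1, 3, R4, (0, 1))
(2, 0, R2, (0, 1))
(3, 0, R2, (0, 1))
(4, 0, R1, (0, 1))
(7, 0, R7, (1,))
(8, 0, R2, (0, 1))
(8, 0, R7, (1,))

bar 0: v0=D3 v1=D4 downbeat P8
bar 1: v0=B2 v1=F3 downbeat TT
bar 2: v0=G2 v1=D3 downbeat P5
bar 3: v0=A2 v1=E3 downbeat P5
bar 4: v0=G2 v1=D3 downbeat P5
bar 5: v0=E2 v1=G2 downbeat m3
bar 6: v0=E2 v1=E3 downbeat P8
bar 7: v0=C3 v1=A3 downbeat M6
bar 8: v0=D3 v1=D4 downbeat P8
  -> R4 @ bar 1 tick 0 v(0, 1): B2/F3 TT untreated
  -> R4 @ bar 1 tick 3 v(0, 1): B2/F3 TT untreated
  -> R2 @ bar 2 tick 0 v(0, 1): B2/F3 TT -> G2/D3 P5 similar
  -> R2 @ bar 3 tick 0 v(0, 1): G2/B2 M3 -> A2/E3 P5 similar
  -> R1 @ bar 4 tick 0 v(0, 1): A2/E3 P5 -> G2/D3 P5 similar
  -> R7 @ bar 7 tick 0 v(1,): G2->A3 leap 14st
  -> R2 @ bar 8 tick 0 v(0, 1): C3/E3 M3 -> D3/D4 P8 similar
  -> R7 @ bar 8 tick 0 v(1,): E3->D4 leap 10st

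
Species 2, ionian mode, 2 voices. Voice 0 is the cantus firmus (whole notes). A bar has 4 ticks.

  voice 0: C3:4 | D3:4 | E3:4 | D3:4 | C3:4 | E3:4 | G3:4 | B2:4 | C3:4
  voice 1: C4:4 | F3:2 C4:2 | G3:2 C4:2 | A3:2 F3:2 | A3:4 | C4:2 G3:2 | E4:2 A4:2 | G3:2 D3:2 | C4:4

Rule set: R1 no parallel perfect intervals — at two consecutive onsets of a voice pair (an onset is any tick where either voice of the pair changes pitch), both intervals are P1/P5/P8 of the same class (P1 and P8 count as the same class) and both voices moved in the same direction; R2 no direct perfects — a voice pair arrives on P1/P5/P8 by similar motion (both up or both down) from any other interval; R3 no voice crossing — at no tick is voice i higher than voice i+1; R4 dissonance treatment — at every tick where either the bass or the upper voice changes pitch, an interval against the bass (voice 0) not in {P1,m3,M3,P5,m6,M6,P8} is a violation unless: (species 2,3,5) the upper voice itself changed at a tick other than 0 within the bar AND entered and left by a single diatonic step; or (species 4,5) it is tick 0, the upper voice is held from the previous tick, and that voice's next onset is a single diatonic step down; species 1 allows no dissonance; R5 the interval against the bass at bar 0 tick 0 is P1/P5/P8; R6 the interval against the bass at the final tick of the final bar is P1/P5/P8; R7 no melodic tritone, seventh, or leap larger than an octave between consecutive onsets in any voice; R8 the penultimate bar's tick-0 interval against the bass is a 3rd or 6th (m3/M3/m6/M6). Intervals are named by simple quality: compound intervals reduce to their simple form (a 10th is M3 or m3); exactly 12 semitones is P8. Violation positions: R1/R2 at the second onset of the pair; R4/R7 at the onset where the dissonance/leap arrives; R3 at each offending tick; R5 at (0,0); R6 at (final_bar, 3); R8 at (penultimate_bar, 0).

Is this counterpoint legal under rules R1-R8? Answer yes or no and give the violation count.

bar 0: v0=C3 v1=C4 (P8)
bar 1: v0=D3 v1=F3 (m3)
bar 2: v0=E3 v1=G3 (m3)
bar 3: v0=D3 v1=A3 (P5)
bar 4: v0=C3 v1=A3 (M6)
bar 5: v0=E3 v1=C4 (m6)
bar 6: v0=G3 v1=E4 (M6)
bar 7: v0=B2 v1=G3 (m6)
bar 8: v0=C3 v1=C4 (P8)
  R4 @ bar1.2: D3/C4 m7 untreated
  R2 @ bar3.0: E3/C4 m6 -> D3/A3 P5 similar
  R4 @ bar6.2: G3/A4 M2 untreated
  R7 @ bar7.0: A4->G3 leap 14st
  R2 @ bar8.0: B2/D3 m3 -> C3/C4 P8 similar
  R7 @ bar8.0: D3->C4 leap 10st

No (6 violations)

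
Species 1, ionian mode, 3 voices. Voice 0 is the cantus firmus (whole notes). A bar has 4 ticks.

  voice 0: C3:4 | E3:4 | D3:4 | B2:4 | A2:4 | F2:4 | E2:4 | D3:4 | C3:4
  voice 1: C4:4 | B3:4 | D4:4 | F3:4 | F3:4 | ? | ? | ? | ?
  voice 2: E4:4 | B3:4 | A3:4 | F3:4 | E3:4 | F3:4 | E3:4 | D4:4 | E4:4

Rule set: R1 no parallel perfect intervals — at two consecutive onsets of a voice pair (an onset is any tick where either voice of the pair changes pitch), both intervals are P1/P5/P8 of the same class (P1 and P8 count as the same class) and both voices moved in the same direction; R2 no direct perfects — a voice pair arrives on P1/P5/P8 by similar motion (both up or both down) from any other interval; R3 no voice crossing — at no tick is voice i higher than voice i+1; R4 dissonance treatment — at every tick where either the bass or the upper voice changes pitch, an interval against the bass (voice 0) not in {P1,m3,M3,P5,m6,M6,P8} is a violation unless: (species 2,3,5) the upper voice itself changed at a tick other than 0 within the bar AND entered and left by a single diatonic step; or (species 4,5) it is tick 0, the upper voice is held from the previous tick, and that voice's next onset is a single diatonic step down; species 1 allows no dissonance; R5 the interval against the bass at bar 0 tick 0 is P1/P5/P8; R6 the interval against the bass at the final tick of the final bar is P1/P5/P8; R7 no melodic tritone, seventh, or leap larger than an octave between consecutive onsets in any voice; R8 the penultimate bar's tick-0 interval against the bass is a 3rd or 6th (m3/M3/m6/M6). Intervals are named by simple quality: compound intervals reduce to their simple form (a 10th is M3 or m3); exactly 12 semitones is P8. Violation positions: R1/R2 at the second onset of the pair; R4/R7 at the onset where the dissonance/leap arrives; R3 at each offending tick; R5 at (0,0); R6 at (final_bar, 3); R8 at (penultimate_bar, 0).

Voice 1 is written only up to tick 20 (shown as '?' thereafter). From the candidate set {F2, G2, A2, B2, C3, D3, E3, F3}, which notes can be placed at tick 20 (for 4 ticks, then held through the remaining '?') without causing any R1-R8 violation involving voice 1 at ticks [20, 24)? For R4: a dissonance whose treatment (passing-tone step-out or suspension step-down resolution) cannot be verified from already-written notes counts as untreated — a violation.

{A2, D3, F3}

F2: violates R2
G2: violates R4,R7
A2: legal
B2: violates R4,R7
C3: violates R2
D3: legal
E3: violates R4
F3: legal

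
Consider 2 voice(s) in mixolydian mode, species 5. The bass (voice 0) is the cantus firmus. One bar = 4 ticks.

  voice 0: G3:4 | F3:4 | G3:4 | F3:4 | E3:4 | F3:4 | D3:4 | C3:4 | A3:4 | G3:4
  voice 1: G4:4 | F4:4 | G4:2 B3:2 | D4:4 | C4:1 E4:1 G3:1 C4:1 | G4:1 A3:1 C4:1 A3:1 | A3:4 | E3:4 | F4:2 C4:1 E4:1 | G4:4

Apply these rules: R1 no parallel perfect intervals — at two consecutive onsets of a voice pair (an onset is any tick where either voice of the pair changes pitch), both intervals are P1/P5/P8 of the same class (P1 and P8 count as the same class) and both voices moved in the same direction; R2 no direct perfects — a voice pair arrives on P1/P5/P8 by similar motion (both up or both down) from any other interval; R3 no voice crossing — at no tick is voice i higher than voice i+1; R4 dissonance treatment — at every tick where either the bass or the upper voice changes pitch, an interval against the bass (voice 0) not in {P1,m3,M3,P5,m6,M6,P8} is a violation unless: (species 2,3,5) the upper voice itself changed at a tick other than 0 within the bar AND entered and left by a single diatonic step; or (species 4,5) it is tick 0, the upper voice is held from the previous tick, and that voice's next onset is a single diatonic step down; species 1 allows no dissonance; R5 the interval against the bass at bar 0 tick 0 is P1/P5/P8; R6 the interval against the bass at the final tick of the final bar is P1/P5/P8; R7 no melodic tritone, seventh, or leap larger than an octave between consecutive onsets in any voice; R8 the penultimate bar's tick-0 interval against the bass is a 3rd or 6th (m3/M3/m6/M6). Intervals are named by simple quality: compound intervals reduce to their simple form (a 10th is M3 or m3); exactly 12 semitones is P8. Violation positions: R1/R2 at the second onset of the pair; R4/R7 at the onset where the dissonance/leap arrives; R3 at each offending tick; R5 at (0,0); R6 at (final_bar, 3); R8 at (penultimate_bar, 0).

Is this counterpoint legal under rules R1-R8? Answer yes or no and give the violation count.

No (5 violations)

bar 0: v0=G3 v1=G4 (P8)
bar 1: v0=F3 v1=F4 (P8)
bar 2: v0=G3 v1=G4 (P8)
bar 3: v0=F3 v1=D4 (M6)
bar 4: v0=E3 v1=C4 (m6)
bar 5: v0=F3 v1=G4 (M2)
bar 6: v0=D3 v1=A3 (P5)
bar 7: v0=C3 v1=E3 (M3)
bar 8: v0=A3 v1=F4 (m6)
bar 9: v0=G3 v1=G4 (P8)
  R1 @ bar1.0: G3/G4 P8 -> F3/F4 P8 similar
  R1 @ bar2.0: F3/F4 P8 -> G3/G4 P8 similar
  R4 @ bar5.0: F3/G4 M2 untreated
  R7 @ bar5.1: G4->A3 leap 10st
  R7 @ bar8.0: E3->F4 leap 13st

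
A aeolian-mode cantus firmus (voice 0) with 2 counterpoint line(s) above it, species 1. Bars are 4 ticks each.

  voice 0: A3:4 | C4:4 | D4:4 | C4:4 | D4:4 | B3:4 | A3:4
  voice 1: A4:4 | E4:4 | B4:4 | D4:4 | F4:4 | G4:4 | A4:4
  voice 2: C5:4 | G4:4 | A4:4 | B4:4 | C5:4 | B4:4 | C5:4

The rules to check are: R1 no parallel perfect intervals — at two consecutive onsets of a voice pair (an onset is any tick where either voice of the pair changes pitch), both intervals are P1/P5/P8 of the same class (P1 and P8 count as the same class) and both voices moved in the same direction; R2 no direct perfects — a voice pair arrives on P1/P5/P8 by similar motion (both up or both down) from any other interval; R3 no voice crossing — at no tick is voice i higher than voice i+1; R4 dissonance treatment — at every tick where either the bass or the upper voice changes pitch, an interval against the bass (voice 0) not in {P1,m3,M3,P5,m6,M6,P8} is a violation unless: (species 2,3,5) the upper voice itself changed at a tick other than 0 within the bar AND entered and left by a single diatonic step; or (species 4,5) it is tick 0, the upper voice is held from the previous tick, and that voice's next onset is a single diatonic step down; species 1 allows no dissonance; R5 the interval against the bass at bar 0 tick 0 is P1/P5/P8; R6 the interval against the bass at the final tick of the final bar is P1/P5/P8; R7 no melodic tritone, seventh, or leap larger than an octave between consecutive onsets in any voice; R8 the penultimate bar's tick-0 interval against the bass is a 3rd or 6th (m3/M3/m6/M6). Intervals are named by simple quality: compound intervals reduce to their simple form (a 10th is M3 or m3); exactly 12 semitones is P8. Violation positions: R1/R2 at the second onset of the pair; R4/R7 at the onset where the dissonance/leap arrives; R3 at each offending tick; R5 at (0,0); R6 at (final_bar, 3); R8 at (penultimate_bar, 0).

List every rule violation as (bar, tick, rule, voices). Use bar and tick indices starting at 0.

bar 0: v0=A3 v1=A4 v2=C5 downbeat m3
bar 1: v0=C4 v1=E4 v2=G4 downbeat P5
bar 2: v0=D4 v1=B4 v2=A4 downbeat P5
bar 3: v0=C4 v1=D4 v2=B4 downbeat M7
bar 4: v0=D4 v1=F4 v2=C5 downbeat m7
bar 5: v0=B3 v1=G4 v2=B4 downbeat P8
bar 6: v0=A3 v1=A4 v2=C5 downbeat m3
  -> R5 @ bar 0 tick 0 v(0, 2): opens on m3
  -> R1 @ bar 2 tick 0 v(0, 2): C4/G4 P5 -> D4/A4 P5 similar
  -> R3 @ bar 2 tick 0 v(1, 2): B4 above A4
  -> R3 @ bar 2 tick 1 v(1, 2): B4 above A4
  -> R3 @ bar 2 tick 2 v(1, 2): B4 above A4
  -> R3 @ bar 2 tick 3 v(1, 2): B4 above A4
  -> R4 @ bar 3 tick 0 v(0, 1): C4/D4 M2 untreated
  -> R4 @ bar 3 tick 0 v(0, 2): C4/B4 M7 untreated
  -> R2 @ bar 4 tick 0 v(1, 2): D4/B4 M6 -> F4/C5 P5 similar
  -> R4 @ bar 4 tick 0 v(0, 2): D4/C5 m7 untreated
  -> R2 @ bar 5 tick 0 v(0, 2): D4/C5 m7 -> B3/B4 P8 similar
  -> R8 @ bar 5 tick 0 v(0, 2): penult P8 not 3rd/6th
  -> R6 @ bar 6 tick 3 v(0, 2): closes on m3

(0, 0, R5, (0, 2))
(2, 0, R1, (0, 2))
(2, 0, R3, (1, 2))
(2, 1, R3, (1, 2))
(2, 2, R3, (1, 2))
(2, 3, R3, (1, 2))
(3, 0, R4, (0, 1))
(3, 0, R4, (0, 2))
(4, 0, R2, (1, 2))
(4, 0, R4, (0, 2))
(5, 0, R2, (0, 2))
(5, 0, R8, (0, 2))
(6, 3, R6, (0, 2))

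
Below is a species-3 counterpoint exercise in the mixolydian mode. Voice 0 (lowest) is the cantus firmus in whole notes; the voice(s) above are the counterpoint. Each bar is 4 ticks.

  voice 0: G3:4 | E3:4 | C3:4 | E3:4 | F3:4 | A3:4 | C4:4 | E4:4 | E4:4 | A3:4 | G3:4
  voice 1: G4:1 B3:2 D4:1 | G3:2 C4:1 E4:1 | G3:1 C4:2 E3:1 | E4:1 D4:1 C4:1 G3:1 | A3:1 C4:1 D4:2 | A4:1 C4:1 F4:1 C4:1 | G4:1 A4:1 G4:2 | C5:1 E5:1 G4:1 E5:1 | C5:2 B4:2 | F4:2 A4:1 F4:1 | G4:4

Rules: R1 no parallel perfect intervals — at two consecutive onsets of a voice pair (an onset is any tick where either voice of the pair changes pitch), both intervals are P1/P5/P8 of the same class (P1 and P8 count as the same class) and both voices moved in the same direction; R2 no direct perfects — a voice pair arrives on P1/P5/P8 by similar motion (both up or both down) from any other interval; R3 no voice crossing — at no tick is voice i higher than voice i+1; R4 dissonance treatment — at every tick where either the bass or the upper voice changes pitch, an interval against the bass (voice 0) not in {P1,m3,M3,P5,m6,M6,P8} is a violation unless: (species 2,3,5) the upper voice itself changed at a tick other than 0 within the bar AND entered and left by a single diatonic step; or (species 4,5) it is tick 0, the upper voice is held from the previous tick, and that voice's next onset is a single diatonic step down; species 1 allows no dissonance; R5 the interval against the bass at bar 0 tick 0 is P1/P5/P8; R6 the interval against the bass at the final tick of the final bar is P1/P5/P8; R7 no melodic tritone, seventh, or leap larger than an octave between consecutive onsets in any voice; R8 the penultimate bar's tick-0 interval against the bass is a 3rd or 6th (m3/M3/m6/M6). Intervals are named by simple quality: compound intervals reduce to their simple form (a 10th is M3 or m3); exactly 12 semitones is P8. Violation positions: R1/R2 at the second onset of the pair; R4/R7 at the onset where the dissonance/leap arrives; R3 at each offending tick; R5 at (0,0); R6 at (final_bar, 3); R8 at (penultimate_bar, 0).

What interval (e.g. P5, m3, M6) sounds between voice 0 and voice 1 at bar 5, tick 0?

voice 0=A3 voice 1=A4 -> P8

P8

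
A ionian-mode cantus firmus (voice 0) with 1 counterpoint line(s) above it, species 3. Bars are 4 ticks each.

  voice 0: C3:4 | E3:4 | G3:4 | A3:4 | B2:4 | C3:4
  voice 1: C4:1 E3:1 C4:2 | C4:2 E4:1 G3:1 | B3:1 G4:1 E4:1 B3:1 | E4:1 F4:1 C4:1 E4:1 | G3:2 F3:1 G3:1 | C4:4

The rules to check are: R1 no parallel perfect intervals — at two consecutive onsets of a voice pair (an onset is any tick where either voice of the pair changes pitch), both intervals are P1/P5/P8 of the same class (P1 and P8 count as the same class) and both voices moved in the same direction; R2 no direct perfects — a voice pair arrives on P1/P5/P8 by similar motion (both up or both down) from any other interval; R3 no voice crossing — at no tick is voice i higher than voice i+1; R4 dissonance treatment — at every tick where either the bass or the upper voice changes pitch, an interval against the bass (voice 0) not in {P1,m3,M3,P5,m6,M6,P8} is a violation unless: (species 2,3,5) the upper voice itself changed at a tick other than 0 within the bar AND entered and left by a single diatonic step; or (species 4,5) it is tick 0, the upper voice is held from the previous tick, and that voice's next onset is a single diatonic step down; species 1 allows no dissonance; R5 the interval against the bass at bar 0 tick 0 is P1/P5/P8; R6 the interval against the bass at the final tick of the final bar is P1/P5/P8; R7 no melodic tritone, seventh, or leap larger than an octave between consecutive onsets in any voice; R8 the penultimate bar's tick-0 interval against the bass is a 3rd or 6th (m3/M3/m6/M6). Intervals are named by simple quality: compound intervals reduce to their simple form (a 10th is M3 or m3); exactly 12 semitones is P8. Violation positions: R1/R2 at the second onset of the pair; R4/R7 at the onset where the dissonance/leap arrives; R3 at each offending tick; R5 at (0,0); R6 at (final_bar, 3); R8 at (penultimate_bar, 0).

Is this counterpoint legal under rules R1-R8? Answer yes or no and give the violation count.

bar 0: v0=C3 v1=C4 (P8)
bar 1: v0=E3 v1=C4 (m6)
bar 2: v0=G3 v1=B3 (M3)
bar 3: v0=A3 v1=E4 (P5)
bar 4: v0=B2 v1=G3 (m6)
bar 5: v0=C3 v1=C4 (P8)
  R2 @ bar3.0: G3/B3 M3 -> A3/E4 P5 similar
  R7 @ bar4.0: A3->B2 leap 10st
  R2 @ bar5.0: B2/G3 m6 -> C3/C4 P8 similar

No (3 violations)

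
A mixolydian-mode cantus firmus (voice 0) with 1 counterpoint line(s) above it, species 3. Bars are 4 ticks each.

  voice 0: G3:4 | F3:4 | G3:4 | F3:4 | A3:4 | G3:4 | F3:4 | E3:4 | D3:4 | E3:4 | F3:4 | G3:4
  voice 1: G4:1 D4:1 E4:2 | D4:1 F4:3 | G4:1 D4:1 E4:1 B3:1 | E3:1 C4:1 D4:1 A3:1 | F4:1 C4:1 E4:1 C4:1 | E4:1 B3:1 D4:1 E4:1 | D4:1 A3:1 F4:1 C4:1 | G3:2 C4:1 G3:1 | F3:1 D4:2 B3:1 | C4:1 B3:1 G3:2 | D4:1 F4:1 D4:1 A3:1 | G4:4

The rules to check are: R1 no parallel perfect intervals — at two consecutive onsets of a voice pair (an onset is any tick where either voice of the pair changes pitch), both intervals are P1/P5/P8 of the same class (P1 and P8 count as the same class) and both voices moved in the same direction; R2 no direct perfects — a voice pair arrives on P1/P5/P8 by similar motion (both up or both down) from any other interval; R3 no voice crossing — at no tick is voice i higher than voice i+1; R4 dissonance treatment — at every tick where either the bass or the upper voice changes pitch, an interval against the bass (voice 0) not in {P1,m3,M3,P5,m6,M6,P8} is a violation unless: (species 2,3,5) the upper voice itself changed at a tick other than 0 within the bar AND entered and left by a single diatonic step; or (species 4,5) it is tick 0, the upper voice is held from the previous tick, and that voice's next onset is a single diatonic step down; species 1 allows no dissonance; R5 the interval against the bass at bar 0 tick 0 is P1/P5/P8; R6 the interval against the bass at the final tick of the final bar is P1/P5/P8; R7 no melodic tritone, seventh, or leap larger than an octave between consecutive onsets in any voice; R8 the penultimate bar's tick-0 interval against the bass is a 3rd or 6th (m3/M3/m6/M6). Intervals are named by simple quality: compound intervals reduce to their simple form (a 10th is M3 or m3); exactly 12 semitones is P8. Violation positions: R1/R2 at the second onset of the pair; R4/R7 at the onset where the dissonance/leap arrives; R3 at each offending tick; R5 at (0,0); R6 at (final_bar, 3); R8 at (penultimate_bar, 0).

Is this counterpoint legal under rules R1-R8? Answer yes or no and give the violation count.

bar 0: v0=G3 v1=G4 (P8)
bar 1: v0=F3 v1=D4 (M6)
bar 2: v0=G3 v1=G4 (P8)
bar 3: v0=F3 v1=E3 (m2)
bar 4: v0=A3 v1=F4 (m6)
bar 5: v0=G3 v1=E4 (M6)
bar 6: v0=F3 v1=D4 (M6)
bar 7: v0=E3 v1=G3 (m3)
bar 8: v0=D3 v1=F3 (m3)
bar 9: v0=E3 v1=C4 (m6)
bar 10: v0=F3 v1=D4 (M6)
bar 11: v0=G3 v1=G4 (P8)
  R1 @ bar2.0: F3/F4 P8 -> G3/G4 P8 similar
  R3 @ bar3.0: F3 above E3
  R4 @ bar3.0: F3/E3 m2 untreated
  R2 @ bar11.0: F3/A3 M3 -> G3/G4 P8 similar
  R7 @ bar11.0: A3->G4 leap 10st

No (5 violations)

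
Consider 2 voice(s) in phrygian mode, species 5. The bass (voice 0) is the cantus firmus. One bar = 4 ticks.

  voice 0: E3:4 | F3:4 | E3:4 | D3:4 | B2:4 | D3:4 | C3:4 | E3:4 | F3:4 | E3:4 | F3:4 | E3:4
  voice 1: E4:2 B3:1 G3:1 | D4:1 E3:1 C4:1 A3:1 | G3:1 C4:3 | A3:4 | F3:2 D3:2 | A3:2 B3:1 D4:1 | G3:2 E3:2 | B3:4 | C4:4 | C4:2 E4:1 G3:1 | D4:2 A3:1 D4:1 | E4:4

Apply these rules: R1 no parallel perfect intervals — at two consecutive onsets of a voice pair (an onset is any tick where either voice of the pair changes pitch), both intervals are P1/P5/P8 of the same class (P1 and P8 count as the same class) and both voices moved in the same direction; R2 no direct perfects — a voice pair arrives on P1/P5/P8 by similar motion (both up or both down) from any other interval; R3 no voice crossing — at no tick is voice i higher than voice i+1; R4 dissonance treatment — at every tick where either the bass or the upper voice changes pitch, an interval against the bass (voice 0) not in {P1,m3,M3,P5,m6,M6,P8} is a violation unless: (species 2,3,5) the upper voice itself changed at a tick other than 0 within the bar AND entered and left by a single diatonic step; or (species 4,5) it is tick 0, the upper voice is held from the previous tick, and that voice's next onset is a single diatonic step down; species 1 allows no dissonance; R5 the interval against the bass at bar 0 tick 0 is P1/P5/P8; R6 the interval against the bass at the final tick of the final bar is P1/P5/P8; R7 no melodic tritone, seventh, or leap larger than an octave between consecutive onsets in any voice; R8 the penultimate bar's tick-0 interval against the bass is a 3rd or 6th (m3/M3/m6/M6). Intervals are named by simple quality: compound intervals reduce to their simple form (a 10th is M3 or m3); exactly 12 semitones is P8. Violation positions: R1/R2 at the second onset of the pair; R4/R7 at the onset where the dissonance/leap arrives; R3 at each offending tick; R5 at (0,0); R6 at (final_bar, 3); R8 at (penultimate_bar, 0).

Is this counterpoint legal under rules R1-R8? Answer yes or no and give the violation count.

bar 0: v0=E3 v1=E4 (P8)
bar 1: v0=F3 v1=D4 (M6)
bar 2: v0=E3 v1=G3 (m3)
bar 3: v0=D3 v1=A3 (P5)
bar 4: v0=B2 v1=F3 (TT)
bar 5: v0=D3 v1=A3 (P5)
bar 6: v0=C3 v1=G3 (P5)
bar 7: v0=E3 v1=B3 (P5)
bar 8: v0=F3 v1=C4 (P5)
bar 9: v0=E3 v1=C4 (m6)
bar 10: v0=F3 v1=D4 (M6)
bar 11: v0=E3 v1=E4 (P8)
  R3 @ bar1.1: F3 above E3
  R4 @ bar1.1: F3/E3 m2 untreated
  R7 @ bar1.1: D4->E3 leap 10st
  R2 @ bar3.0: E3/C4 m6 -> D3/A3 P5 similar
  R4 @ bar4.0: B2/F3 TT untreated
  R2 @ bar5.0: B2/D3 m3 -> D3/A3 P5 similar
  R2 @ bar6.0: D3/D4 P8 -> C3/G3 P5 similar
  R2 @ bar7.0: C3/E3 M3 -> E3/B3 P5 similar
  R1 @ bar8.0: E3/B3 P5 -> F3/C4 P5 similar

No (9 violations)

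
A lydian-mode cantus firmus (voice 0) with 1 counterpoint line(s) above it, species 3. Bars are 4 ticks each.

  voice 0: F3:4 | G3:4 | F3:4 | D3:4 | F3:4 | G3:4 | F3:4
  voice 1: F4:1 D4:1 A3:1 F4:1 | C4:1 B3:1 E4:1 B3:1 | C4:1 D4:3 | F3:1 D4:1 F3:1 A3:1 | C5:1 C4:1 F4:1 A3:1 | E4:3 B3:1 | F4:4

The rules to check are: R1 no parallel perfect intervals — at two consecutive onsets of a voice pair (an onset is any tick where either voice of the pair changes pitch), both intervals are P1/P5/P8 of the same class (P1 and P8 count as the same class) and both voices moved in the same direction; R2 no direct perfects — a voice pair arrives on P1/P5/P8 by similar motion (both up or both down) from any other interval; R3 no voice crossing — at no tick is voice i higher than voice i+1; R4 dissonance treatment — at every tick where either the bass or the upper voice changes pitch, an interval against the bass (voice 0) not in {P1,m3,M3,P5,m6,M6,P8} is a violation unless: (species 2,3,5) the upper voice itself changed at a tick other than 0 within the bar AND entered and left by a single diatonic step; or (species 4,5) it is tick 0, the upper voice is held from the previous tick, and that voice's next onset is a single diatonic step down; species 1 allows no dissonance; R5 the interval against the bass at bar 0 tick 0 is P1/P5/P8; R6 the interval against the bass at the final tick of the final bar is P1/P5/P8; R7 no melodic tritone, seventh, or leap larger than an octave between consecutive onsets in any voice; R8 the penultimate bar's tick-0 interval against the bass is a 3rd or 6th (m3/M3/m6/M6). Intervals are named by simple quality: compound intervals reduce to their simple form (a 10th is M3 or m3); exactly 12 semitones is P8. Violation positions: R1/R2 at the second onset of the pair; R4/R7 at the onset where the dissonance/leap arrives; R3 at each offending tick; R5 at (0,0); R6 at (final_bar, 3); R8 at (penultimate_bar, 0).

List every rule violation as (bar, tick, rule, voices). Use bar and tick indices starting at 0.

bar 0: v0=F3 v1=F4 downbeat P8
bar 1: v0=G3 v1=C4 downbeat P4
bar 2: v0=F3 v1=C4 downbeat P5
bar 3: v0=D3 v1=F3 downbeat m3
bar 4: v0=F3 v1=C5 downbeat P5
bar 5: v0=G3 v1=E4 downbeat M6
bar 6: v0=F3 v1=F4 downbeat P8
  -> R4 @ bar 1 tick 0 v(0, 1): G3/C4 P4 untreated
  -> R1 @ bar 4 tick 0 v(0, 1): D3/A3 P5 -> F3/C5 P5 similar
  -> R7 @ bar 4 tick 0 v(1,): A3->C5 leap 15st
  -> R7 @ bar 6 tick 0 v(1,): B3->F4 leap 6st

(1, 0, R4, (0, 1))
(4, 0, R1, (0, 1))
(4, 0, R7, (1,))
(6, 0, R7, (1,))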